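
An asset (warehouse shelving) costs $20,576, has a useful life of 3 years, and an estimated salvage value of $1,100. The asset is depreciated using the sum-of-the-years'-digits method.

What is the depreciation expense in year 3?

Depreciable base = $20,576 − $1,100 = $19,476.
Sum of the years' digits = 3+2+1 = 6.
Year 1: $19,476 × 3/6 = $9,738. Book value $10,838.
Year 2: $19,476 × 2/6 = $6,492. Book value $4,346.
Year 3: $19,476 × 1/6 = $3,246. Book value $1,100.

$3,246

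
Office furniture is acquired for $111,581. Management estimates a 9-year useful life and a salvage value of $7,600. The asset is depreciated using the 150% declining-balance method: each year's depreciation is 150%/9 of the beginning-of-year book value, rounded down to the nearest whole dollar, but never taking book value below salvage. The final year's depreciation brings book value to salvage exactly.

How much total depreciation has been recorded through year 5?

$66,737

Depreciable base = $111,581 − $7,600 = $103,981.
Year 1: ⌊$111,581 × 150%/9⌋ = $18,596. Book value $92,985.
Year 2: ⌊$92,985 × 150%/9⌋ = $15,497. Book value $77,488.
Year 3: ⌊$77,488 × 150%/9⌋ = $12,914. Book value $64,574.
Year 4: ⌊$64,574 × 150%/9⌋ = $10,762. Book value $53,812.
Year 5: ⌊$53,812 × 150%/9⌋ = $8,968. Book value $44,844.
Accumulated through year 5 = $111,581 − $44,844 = $66,737.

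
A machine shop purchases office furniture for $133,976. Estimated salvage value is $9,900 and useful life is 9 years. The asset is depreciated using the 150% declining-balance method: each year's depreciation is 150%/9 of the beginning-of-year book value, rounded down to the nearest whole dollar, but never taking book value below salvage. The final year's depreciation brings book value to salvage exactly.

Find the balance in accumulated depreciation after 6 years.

$89,106

Depreciable base = $133,976 − $9,900 = $124,076.
Year 1: ⌊$133,976 × 150%/9⌋ = $22,329. Book value $111,647.
Year 2: ⌊$111,647 × 150%/9⌋ = $18,607. Book value $93,040.
Year 3: ⌊$93,040 × 150%/9⌋ = $15,506. Book value $77,534.
Year 4: ⌊$77,534 × 150%/9⌋ = $12,922. Book value $64,612.
Year 5: ⌊$64,612 × 150%/9⌋ = $10,768. Book value $53,844.
Year 6: ⌊$53,844 × 150%/9⌋ = $8,974. Book value $44,870.
Accumulated through year 6 = $133,976 − $44,870 = $89,106.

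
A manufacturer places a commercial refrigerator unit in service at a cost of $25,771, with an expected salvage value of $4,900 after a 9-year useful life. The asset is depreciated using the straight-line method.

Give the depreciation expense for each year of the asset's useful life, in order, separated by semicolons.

Depreciable base = $25,771 − $4,900 = $20,871.
Annual expense = $20,871 / 9 = $2,319.
End of year 1: book value $23,452.
End of year 2: book value $21,133.
End of year 3: book value $18,814.
End of year 4: book value $16,495.
End of year 5: book value $14,176.
End of year 6: book value $11,857.
End of year 7: book value $9,538.
End of year 8: book value $7,219.
End of year 9: book value $4,900.

$2,319; $2,319; $2,319; $2,319; $2,319; $2,319; $2,319; $2,319; $2,319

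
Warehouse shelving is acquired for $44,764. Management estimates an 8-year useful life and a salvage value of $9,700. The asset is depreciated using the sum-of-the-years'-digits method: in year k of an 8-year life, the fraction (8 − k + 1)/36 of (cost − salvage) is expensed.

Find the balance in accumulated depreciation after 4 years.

$25,324

Depreciable base = $44,764 − $9,700 = $35,064.
Sum of the years' digits = 8+7+6+5+4+3+2+1 = 36.
Year 1: $35,064 × 8/36 = $7,792. Book value $36,972.
Year 2: $35,064 × 7/36 = $6,818. Book value $30,154.
Year 3: $35,064 × 6/36 = $5,844. Book value $24,310.
Year 4: $35,064 × 5/36 = $4,870. Book value $19,440.
Accumulated through year 4 = $44,764 − $19,440 = $25,324.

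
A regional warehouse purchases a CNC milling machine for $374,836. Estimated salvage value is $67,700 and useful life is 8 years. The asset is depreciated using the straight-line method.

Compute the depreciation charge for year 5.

$38,392

Depreciable base = $374,836 − $67,700 = $307,136.
Annual expense = $307,136 / 8 = $38,392.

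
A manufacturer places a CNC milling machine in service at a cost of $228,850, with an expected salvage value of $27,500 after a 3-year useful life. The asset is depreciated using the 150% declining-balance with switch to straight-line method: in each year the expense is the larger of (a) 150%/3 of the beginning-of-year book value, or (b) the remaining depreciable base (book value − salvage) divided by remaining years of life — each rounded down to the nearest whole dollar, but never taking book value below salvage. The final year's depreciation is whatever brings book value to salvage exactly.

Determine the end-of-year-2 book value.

Depreciable base = $228,850 − $27,500 = $201,350.
Year 1: DB = ⌊$228,850 × 150%/3⌋ = $114,425; SL = ⌊$201,350/3⌋ = $67,116 → take DB $114,425. Book value $114,425.
Year 2: DB = ⌊$114,425 × 150%/3⌋ = $57,212; SL = ⌊$86,925/2⌋ = $43,462 → take DB $57,212. Book value $57,213.

$57,213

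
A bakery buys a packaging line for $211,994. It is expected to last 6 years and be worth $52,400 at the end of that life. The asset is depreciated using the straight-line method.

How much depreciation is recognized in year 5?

Depreciable base = $211,994 − $52,400 = $159,594.
Annual expense = $159,594 / 6 = $26,599.

$26,599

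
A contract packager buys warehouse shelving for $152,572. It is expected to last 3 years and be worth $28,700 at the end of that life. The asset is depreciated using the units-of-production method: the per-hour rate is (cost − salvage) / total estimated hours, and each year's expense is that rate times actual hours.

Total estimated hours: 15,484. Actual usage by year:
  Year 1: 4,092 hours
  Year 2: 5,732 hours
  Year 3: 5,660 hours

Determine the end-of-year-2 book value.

$73,980

Depreciable base = $152,572 − $28,700 = $123,872.
Rate = $123,872 / 15,484 hours = $8 per hour.
Year 1: 4,092 × $8 = $32,736. Book value $119,836.
Year 2: 5,732 × $8 = $45,856. Book value $73,980.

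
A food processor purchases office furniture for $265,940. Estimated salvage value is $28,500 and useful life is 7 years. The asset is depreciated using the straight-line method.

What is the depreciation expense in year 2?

$33,920

Depreciable base = $265,940 − $28,500 = $237,440.
Annual expense = $237,440 / 7 = $33,920.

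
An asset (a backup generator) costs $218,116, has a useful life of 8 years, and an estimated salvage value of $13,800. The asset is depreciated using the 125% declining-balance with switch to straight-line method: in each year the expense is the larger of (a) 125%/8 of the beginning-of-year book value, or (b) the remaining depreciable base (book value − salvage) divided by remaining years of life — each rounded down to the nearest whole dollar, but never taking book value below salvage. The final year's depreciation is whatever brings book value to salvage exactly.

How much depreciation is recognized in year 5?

$23,444

Depreciable base = $218,116 − $13,800 = $204,316.
Year 1: DB = ⌊$218,116 × 125%/8⌋ = $34,080; SL = ⌊$204,316/8⌋ = $25,539 → take DB $34,080. Book value $184,036.
Year 2: DB = ⌊$184,036 × 125%/8⌋ = $28,755; SL = ⌊$170,236/7⌋ = $24,319 → take DB $28,755. Book value $155,281.
Year 3: DB = ⌊$155,281 × 125%/8⌋ = $24,262; SL = ⌊$141,481/6⌋ = $23,580 → take DB $24,262. Book value $131,019.
Year 4: DB = ⌊$131,019 × 125%/8⌋ = $20,471; SL = ⌊$117,219/5⌋ = $23,443 → take SL $23,443. Book value $107,576.
Year 5: DB = ⌊$107,576 × 125%/8⌋ = $16,808; SL = ⌊$93,776/4⌋ = $23,444 → take SL $23,444. Book value $84,132.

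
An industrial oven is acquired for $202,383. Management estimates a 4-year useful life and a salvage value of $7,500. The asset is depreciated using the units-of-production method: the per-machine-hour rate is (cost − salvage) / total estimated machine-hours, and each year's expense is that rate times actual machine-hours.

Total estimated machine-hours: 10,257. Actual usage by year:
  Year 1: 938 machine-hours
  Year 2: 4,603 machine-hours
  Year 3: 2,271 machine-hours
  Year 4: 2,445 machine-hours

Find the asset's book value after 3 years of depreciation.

Depreciable base = $202,383 − $7,500 = $194,883.
Rate = $194,883 / 10,257 machine-hours = $19 per machine-hour.
Year 1: 938 × $19 = $17,822. Book value $184,561.
Year 2: 4,603 × $19 = $87,457. Book value $97,104.
Year 3: 2,271 × $19 = $43,149. Book value $53,955.

$53,955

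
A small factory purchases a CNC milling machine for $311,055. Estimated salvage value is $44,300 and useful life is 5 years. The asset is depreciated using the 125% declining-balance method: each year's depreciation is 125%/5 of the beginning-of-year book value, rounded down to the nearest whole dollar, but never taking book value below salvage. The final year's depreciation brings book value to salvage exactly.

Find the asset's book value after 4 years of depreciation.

Depreciable base = $311,055 − $44,300 = $266,755.
Year 1: ⌊$311,055 × 125%/5⌋ = $77,763. Book value $233,292.
Year 2: ⌊$233,292 × 125%/5⌋ = $58,323. Book value $174,969.
Year 3: ⌊$174,969 × 125%/5⌋ = $43,742. Book value $131,227.
Year 4: ⌊$131,227 × 125%/5⌋ = $32,806. Book value $98,421.

$98,421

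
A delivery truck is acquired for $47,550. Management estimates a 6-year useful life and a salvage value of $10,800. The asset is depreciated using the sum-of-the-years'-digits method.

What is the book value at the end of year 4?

$16,050

Depreciable base = $47,550 − $10,800 = $36,750.
Sum of the years' digits = 6+5+4+3+2+1 = 21.
Year 1: $36,750 × 6/21 = $10,500. Book value $37,050.
Year 2: $36,750 × 5/21 = $8,750. Book value $28,300.
Year 3: $36,750 × 4/21 = $7,000. Book value $21,300.
Year 4: $36,750 × 3/21 = $5,250. Book value $16,050.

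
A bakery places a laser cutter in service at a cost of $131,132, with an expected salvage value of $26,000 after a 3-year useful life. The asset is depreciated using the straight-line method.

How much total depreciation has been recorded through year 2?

Depreciable base = $131,132 − $26,000 = $105,132.
Annual expense = $105,132 / 3 = $35,044.
End of year 1: book value $96,088.
End of year 2: book value $61,044.
Accumulated through year 2 = $131,132 − $61,044 = $70,088.

$70,088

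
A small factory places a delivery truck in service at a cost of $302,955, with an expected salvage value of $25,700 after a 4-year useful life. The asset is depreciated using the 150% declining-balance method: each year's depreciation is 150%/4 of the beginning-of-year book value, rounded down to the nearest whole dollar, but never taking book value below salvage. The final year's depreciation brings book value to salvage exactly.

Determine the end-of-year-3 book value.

$73,964

Depreciable base = $302,955 − $25,700 = $277,255.
Year 1: ⌊$302,955 × 150%/4⌋ = $113,608. Book value $189,347.
Year 2: ⌊$189,347 × 150%/4⌋ = $71,005. Book value $118,342.
Year 3: ⌊$118,342 × 150%/4⌋ = $44,378. Book value $73,964.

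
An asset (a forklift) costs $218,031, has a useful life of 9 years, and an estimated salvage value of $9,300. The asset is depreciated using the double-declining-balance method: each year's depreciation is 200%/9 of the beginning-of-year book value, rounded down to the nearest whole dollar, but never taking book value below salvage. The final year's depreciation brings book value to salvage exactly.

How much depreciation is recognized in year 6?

$13,790

Depreciable base = $218,031 − $9,300 = $208,731.
Year 1: ⌊$218,031 × 200%/9⌋ = $48,451. Book value $169,580.
Year 2: ⌊$169,580 × 200%/9⌋ = $37,684. Book value $131,896.
Year 3: ⌊$131,896 × 200%/9⌋ = $29,310. Book value $102,586.
Year 4: ⌊$102,586 × 200%/9⌋ = $22,796. Book value $79,790.
Year 5: ⌊$79,790 × 200%/9⌋ = $17,731. Book value $62,059.
Year 6: ⌊$62,059 × 200%/9⌋ = $13,790. Book value $48,269.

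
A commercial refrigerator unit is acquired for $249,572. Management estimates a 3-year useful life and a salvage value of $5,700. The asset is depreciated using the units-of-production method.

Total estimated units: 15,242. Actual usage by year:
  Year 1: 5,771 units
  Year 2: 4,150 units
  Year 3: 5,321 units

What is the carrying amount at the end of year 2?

$90,836

Depreciable base = $249,572 − $5,700 = $243,872.
Rate = $243,872 / 15,242 units = $16 per unit.
Year 1: 5,771 × $16 = $92,336. Book value $157,236.
Year 2: 4,150 × $16 = $66,400. Book value $90,836.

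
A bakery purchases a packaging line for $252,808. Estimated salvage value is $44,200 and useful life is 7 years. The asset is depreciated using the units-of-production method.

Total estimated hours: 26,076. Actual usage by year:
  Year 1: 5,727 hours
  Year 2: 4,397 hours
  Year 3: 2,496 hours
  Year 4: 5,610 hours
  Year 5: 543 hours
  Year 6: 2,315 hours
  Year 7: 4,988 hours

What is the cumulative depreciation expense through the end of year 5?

$150,184

Depreciable base = $252,808 − $44,200 = $208,608.
Rate = $208,608 / 26,076 hours = $8 per hour.
Year 1: 5,727 × $8 = $45,816. Book value $206,992.
Year 2: 4,397 × $8 = $35,176. Book value $171,816.
Year 3: 2,496 × $8 = $19,968. Book value $151,848.
Year 4: 5,610 × $8 = $44,880. Book value $106,968.
Year 5: 543 × $8 = $4,344. Book value $102,624.
Accumulated through year 5 = $252,808 − $102,624 = $150,184.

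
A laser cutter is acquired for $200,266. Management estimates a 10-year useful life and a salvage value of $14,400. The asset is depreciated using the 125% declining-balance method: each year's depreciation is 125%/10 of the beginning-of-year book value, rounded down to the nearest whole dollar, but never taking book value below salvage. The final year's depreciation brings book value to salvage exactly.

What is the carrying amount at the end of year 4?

Depreciable base = $200,266 − $14,400 = $185,866.
Year 1: ⌊$200,266 × 125%/10⌋ = $25,033. Book value $175,233.
Year 2: ⌊$175,233 × 125%/10⌋ = $21,904. Book value $153,329.
Year 3: ⌊$153,329 × 125%/10⌋ = $19,166. Book value $134,163.
Year 4: ⌊$134,163 × 125%/10⌋ = $16,770. Book value $117,393.

$117,393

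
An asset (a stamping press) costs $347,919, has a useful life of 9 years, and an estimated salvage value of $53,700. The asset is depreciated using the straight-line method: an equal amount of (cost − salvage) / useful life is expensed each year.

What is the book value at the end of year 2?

Depreciable base = $347,919 − $53,700 = $294,219.
Annual expense = $294,219 / 9 = $32,691.
End of year 1: book value $315,228.
End of year 2: book value $282,537.

$282,537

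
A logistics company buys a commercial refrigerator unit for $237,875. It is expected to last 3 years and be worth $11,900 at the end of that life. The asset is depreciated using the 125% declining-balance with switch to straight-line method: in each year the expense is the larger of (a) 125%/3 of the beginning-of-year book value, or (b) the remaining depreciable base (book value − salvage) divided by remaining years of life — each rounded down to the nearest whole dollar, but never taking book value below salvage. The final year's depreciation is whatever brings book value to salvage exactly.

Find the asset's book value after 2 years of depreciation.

$75,331

Depreciable base = $237,875 − $11,900 = $225,975.
Year 1: DB = ⌊$237,875 × 125%/3⌋ = $99,114; SL = ⌊$225,975/3⌋ = $75,325 → take DB $99,114. Book value $138,761.
Year 2: DB = ⌊$138,761 × 125%/3⌋ = $57,817; SL = ⌊$126,861/2⌋ = $63,430 → take SL $63,430. Book value $75,331.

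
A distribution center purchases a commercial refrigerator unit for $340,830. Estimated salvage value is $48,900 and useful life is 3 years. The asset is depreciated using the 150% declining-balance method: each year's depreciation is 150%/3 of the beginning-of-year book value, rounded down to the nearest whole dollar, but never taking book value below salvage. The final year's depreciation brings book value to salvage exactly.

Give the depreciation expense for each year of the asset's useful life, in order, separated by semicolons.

Depreciable base = $340,830 − $48,900 = $291,930.
Year 1: ⌊$340,830 × 150%/3⌋ = $170,415. Book value $170,415.
Year 2: ⌊$170,415 × 150%/3⌋ = $85,207. Book value $85,208.
Year 3 (final): $85,208 − $48,900 = $36,308. Book value $48,900.

$170,415; $85,207; $36,308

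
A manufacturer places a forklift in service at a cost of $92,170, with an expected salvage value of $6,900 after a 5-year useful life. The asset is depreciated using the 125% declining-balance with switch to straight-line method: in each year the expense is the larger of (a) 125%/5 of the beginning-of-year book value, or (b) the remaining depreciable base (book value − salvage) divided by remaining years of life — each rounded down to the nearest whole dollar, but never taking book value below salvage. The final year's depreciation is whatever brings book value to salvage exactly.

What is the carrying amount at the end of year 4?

$21,882

Depreciable base = $92,170 − $6,900 = $85,270.
Year 1: DB = ⌊$92,170 × 125%/5⌋ = $23,042; SL = ⌊$85,270/5⌋ = $17,054 → take DB $23,042. Book value $69,128.
Year 2: DB = ⌊$69,128 × 125%/5⌋ = $17,282; SL = ⌊$62,228/4⌋ = $15,557 → take DB $17,282. Book value $51,846.
Year 3: DB = ⌊$51,846 × 125%/5⌋ = $12,961; SL = ⌊$44,946/3⌋ = $14,982 → take SL $14,982. Book value $36,864.
Year 4: DB = ⌊$36,864 × 125%/5⌋ = $9,216; SL = ⌊$29,964/2⌋ = $14,982 → take SL $14,982. Book value $21,882.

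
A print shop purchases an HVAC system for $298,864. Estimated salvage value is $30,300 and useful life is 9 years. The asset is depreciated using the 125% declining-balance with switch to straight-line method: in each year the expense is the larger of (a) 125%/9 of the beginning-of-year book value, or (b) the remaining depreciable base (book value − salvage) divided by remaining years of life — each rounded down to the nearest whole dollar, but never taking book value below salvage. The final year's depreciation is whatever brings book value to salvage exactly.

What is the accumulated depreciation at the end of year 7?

Depreciable base = $298,864 − $30,300 = $268,564.
Year 1: DB = ⌊$298,864 × 125%/9⌋ = $41,508; SL = ⌊$268,564/9⌋ = $29,840 → take DB $41,508. Book value $257,356.
Year 2: DB = ⌊$257,356 × 125%/9⌋ = $35,743; SL = ⌊$227,056/8⌋ = $28,382 → take DB $35,743. Book value $221,613.
Year 3: DB = ⌊$221,613 × 125%/9⌋ = $30,779; SL = ⌊$191,313/7⌋ = $27,330 → take DB $30,779. Book value $190,834.
Year 4: DB = ⌊$190,834 × 125%/9⌋ = $26,504; SL = ⌊$160,534/6⌋ = $26,755 → take SL $26,755. Book value $164,079.
Year 5: DB = ⌊$164,079 × 125%/9⌋ = $22,788; SL = ⌊$133,779/5⌋ = $26,755 → take SL $26,755. Book value $137,324.
Year 6: DB = ⌊$137,324 × 125%/9⌋ = $19,072; SL = ⌊$107,024/4⌋ = $26,756 → take SL $26,756. Book value $110,568.
Year 7: DB = ⌊$110,568 × 125%/9⌋ = $15,356; SL = ⌊$80,268/3⌋ = $26,756 → take SL $26,756. Book value $83,812.
Accumulated through year 7 = $298,864 − $83,812 = $215,052.

$215,052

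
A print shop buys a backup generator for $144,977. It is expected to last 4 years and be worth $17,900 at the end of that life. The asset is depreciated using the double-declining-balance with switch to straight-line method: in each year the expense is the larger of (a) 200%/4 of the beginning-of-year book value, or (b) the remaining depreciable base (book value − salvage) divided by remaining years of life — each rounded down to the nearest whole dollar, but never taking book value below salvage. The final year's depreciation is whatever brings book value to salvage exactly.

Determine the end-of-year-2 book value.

$36,245

Depreciable base = $144,977 − $17,900 = $127,077.
Year 1: DB = ⌊$144,977 × 200%/4⌋ = $72,488; SL = ⌊$127,077/4⌋ = $31,769 → take DB $72,488. Book value $72,489.
Year 2: DB = ⌊$72,489 × 200%/4⌋ = $36,244; SL = ⌊$54,589/3⌋ = $18,196 → take DB $36,244. Book value $36,245.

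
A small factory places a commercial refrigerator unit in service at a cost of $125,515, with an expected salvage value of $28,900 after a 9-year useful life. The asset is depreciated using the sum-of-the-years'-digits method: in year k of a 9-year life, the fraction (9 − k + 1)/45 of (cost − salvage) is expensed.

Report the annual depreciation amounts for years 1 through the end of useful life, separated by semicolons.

Depreciable base = $125,515 − $28,900 = $96,615.
Sum of the years' digits = 9+8+7+6+5+4+3+2+1 = 45.
Year 1: $96,615 × 9/45 = $19,323. Book value $106,192.
Year 2: $96,615 × 8/45 = $17,176. Book value $89,016.
Year 3: $96,615 × 7/45 = $15,029. Book value $73,987.
Year 4: $96,615 × 6/45 = $12,882. Book value $61,105.
Year 5: $96,615 × 5/45 = $10,735. Book value $50,370.
Year 6: $96,615 × 4/45 = $8,588. Book value $41,782.
Year 7: $96,615 × 3/45 = $6,441. Book value $35,341.
Year 8: $96,615 × 2/45 = $4,294. Book value $31,047.
Year 9: $96,615 × 1/45 = $2,147. Book value $28,900.

$19,323; $17,176; $15,029; $12,882; $10,735; $8,588; $6,441; $4,294; $2,147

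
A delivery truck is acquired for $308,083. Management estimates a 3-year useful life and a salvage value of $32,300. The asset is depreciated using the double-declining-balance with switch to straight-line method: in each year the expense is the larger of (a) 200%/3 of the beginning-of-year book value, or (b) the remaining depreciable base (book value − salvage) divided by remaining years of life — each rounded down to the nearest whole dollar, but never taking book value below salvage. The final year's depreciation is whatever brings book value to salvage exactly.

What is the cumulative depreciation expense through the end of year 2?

$273,851

Depreciable base = $308,083 − $32,300 = $275,783.
Year 1: DB = ⌊$308,083 × 200%/3⌋ = $205,388; SL = ⌊$275,783/3⌋ = $91,927 → take DB $205,388. Book value $102,695.
Year 2: DB = ⌊$102,695 × 200%/3⌋ = $68,463; SL = ⌊$70,395/2⌋ = $35,197 → take DB $68,463. Book value $34,232.
Accumulated through year 2 = $308,083 − $34,232 = $273,851.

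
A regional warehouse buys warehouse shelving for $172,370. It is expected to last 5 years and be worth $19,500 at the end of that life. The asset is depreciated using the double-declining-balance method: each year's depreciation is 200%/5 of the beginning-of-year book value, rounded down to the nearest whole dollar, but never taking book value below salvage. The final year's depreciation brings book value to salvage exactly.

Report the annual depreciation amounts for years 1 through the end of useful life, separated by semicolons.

Depreciable base = $172,370 − $19,500 = $152,870.
Year 1: ⌊$172,370 × 200%/5⌋ = $68,948. Book value $103,422.
Year 2: ⌊$103,422 × 200%/5⌋ = $41,368. Book value $62,054.
Year 3: ⌊$62,054 × 200%/5⌋ = $24,821. Book value $37,233.
Year 4: ⌊$37,233 × 200%/5⌋ = $14,893. Book value $22,340.
Year 5 (final): $22,340 − $19,500 = $2,840. Book value $19,500.

$68,948; $41,368; $24,821; $14,893; $2,840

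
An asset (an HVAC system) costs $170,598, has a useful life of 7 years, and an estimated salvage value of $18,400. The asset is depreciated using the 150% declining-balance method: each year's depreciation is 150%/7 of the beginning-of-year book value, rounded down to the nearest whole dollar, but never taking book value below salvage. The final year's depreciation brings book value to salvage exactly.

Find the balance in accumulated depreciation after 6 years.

$130,458

Depreciable base = $170,598 − $18,400 = $152,198.
Year 1: ⌊$170,598 × 150%/7⌋ = $36,556. Book value $134,042.
Year 2: ⌊$134,042 × 150%/7⌋ = $28,723. Book value $105,319.
Year 3: ⌊$105,319 × 150%/7⌋ = $22,568. Book value $82,751.
Year 4: ⌊$82,751 × 150%/7⌋ = $17,732. Book value $65,019.
Year 5: ⌊$65,019 × 150%/7⌋ = $13,932. Book value $51,087.
Year 6: ⌊$51,087 × 150%/7⌋ = $10,947. Book value $40,140.
Accumulated through year 6 = $170,598 − $40,140 = $130,458.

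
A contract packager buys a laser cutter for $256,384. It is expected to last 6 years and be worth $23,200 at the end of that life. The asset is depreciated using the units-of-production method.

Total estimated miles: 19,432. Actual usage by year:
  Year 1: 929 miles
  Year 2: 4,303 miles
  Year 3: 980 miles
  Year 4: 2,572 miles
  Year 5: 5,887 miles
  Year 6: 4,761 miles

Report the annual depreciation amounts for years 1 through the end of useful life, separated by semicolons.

$11,148; $51,636; $11,760; $30,864; $70,644; $57,132

Depreciable base = $256,384 − $23,200 = $233,184.
Rate = $233,184 / 19,432 miles = $12 per mile.
Year 1: 929 × $12 = $11,148. Book value $245,236.
Year 2: 4,303 × $12 = $51,636. Book value $193,600.
Year 3: 980 × $12 = $11,760. Book value $181,840.
Year 4: 2,572 × $12 = $30,864. Book value $150,976.
Year 5: 5,887 × $12 = $70,644. Book value $80,332.
Year 6: 4,761 × $12 = $57,132. Book value $23,200.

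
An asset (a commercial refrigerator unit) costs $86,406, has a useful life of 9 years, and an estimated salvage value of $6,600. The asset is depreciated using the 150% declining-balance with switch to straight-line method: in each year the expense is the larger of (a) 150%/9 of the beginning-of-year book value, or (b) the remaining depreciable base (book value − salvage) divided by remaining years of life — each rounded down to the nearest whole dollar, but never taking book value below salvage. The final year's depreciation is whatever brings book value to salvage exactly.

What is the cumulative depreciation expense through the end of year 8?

$72,791

Depreciable base = $86,406 − $6,600 = $79,806.
Year 1: DB = ⌊$86,406 × 150%/9⌋ = $14,401; SL = ⌊$79,806/9⌋ = $8,867 → take DB $14,401. Book value $72,005.
Year 2: DB = ⌊$72,005 × 150%/9⌋ = $12,000; SL = ⌊$65,405/8⌋ = $8,175 → take DB $12,000. Book value $60,005.
Year 3: DB = ⌊$60,005 × 150%/9⌋ = $10,000; SL = ⌊$53,405/7⌋ = $7,629 → take DB $10,000. Book value $50,005.
Year 4: DB = ⌊$50,005 × 150%/9⌋ = $8,334; SL = ⌊$43,405/6⌋ = $7,234 → take DB $8,334. Book value $41,671.
Year 5: DB = ⌊$41,671 × 150%/9⌋ = $6,945; SL = ⌊$35,071/5⌋ = $7,014 → take SL $7,014. Book value $34,657.
Year 6: DB = ⌊$34,657 × 150%/9⌋ = $5,776; SL = ⌊$28,057/4⌋ = $7,014 → take SL $7,014. Book value $27,643.
Year 7: DB = ⌊$27,643 × 150%/9⌋ = $4,607; SL = ⌊$21,043/3⌋ = $7,014 → take SL $7,014. Book value $20,629.
Year 8: DB = ⌊$20,629 × 150%/9⌋ = $3,438; SL = ⌊$14,029/2⌋ = $7,014 → take SL $7,014. Book value $13,615.
Accumulated through year 8 = $86,406 − $13,615 = $72,791.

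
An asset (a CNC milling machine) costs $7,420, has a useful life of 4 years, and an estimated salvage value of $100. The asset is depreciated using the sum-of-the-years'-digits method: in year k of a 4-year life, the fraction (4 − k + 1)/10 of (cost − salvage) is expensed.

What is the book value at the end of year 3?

$832

Depreciable base = $7,420 − $100 = $7,320.
Sum of the years' digits = 4+3+2+1 = 10.
Year 1: $7,320 × 4/10 = $2,928. Book value $4,492.
Year 2: $7,320 × 3/10 = $2,196. Book value $2,296.
Year 3: $7,320 × 2/10 = $1,464. Book value $832.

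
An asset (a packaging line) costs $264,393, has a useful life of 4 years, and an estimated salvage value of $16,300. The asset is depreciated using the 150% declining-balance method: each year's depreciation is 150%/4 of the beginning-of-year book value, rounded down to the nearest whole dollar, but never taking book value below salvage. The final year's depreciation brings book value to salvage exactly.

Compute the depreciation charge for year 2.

$61,967

Depreciable base = $264,393 − $16,300 = $248,093.
Year 1: ⌊$264,393 × 150%/4⌋ = $99,147. Book value $165,246.
Year 2: ⌊$165,246 × 150%/4⌋ = $61,967. Book value $103,279.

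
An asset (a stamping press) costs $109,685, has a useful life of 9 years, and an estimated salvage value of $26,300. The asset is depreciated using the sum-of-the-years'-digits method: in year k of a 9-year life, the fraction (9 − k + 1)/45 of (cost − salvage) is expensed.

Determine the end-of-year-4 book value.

Depreciable base = $109,685 − $26,300 = $83,385.
Sum of the years' digits = 9+8+7+6+5+4+3+2+1 = 45.
Year 1: $83,385 × 9/45 = $16,677. Book value $93,008.
Year 2: $83,385 × 8/45 = $14,824. Book value $78,184.
Year 3: $83,385 × 7/45 = $12,971. Book value $65,213.
Year 4: $83,385 × 6/45 = $11,118. Book value $54,095.

$54,095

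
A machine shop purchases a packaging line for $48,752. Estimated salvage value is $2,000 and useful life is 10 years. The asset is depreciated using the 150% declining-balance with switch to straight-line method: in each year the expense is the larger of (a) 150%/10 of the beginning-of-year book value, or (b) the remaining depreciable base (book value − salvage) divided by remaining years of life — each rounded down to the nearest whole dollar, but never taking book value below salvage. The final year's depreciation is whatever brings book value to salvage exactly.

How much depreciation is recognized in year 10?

Depreciable base = $48,752 − $2,000 = $46,752.
Year 1: DB = ⌊$48,752 × 150%/10⌋ = $7,312; SL = ⌊$46,752/10⌋ = $4,675 → take DB $7,312. Book value $41,440.
Year 2: DB = ⌊$41,440 × 150%/10⌋ = $6,216; SL = ⌊$39,440/9⌋ = $4,382 → take DB $6,216. Book value $35,224.
Year 3: DB = ⌊$35,224 × 150%/10⌋ = $5,283; SL = ⌊$33,224/8⌋ = $4,153 → take DB $5,283. Book value $29,941.
Year 4: DB = ⌊$29,941 × 150%/10⌋ = $4,491; SL = ⌊$27,941/7⌋ = $3,991 → take DB $4,491. Book value $25,450.
Year 5: DB = ⌊$25,450 × 150%/10⌋ = $3,817; SL = ⌊$23,450/6⌋ = $3,908 → take SL $3,908. Book value $21,542.
Year 6: DB = ⌊$21,542 × 150%/10⌋ = $3,231; SL = ⌊$19,542/5⌋ = $3,908 → take SL $3,908. Book value $17,634.
Year 7: DB = ⌊$17,634 × 150%/10⌋ = $2,645; SL = ⌊$15,634/4⌋ = $3,908 → take SL $3,908. Book value $13,726.
Year 8: DB = ⌊$13,726 × 150%/10⌋ = $2,058; SL = ⌊$11,726/3⌋ = $3,908 → take SL $3,908. Book value $9,818.
Year 9: DB = ⌊$9,818 × 150%/10⌋ = $1,472; SL = ⌊$7,818/2⌋ = $3,909 → take SL $3,909. Book value $5,909.
Year 10 (final): $5,909 − $2,000 = $3,909. Book value $2,000.

$3,909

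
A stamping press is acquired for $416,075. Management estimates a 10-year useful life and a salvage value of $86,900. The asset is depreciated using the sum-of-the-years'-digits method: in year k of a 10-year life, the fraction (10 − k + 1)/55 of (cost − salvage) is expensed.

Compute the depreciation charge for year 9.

Depreciable base = $416,075 − $86,900 = $329,175.
Sum of the years' digits = 10+9+8+7+6+5+4+3+2+1 = 55.
Year 1: $329,175 × 10/55 = $59,850. Book value $356,225.
Year 2: $329,175 × 9/55 = $53,865. Book value $302,360.
Year 3: $329,175 × 8/55 = $47,880. Book value $254,480.
Year 4: $329,175 × 7/55 = $41,895. Book value $212,585.
Year 5: $329,175 × 6/55 = $35,910. Book value $176,675.
Year 6: $329,175 × 5/55 = $29,925. Book value $146,750.
Year 7: $329,175 × 4/55 = $23,940. Book value $122,810.
Year 8: $329,175 × 3/55 = $17,955. Book value $104,855.
Year 9: $329,175 × 2/55 = $11,970. Book value $92,885.

$11,970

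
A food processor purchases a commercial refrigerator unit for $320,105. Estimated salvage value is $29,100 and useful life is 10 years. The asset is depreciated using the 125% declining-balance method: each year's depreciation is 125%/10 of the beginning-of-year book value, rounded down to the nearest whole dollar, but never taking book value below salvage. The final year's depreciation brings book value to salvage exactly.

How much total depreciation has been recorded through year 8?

$210,112

Depreciable base = $320,105 − $29,100 = $291,005.
Year 1: ⌊$320,105 × 125%/10⌋ = $40,013. Book value $280,092.
Year 2: ⌊$280,092 × 125%/10⌋ = $35,011. Book value $245,081.
Year 3: ⌊$245,081 × 125%/10⌋ = $30,635. Book value $214,446.
Year 4: ⌊$214,446 × 125%/10⌋ = $26,805. Book value $187,641.
Year 5: ⌊$187,641 × 125%/10⌋ = $23,455. Book value $164,186.
Year 6: ⌊$164,186 × 125%/10⌋ = $20,523. Book value $143,663.
Year 7: ⌊$143,663 × 125%/10⌋ = $17,957. Book value $125,706.
Year 8: ⌊$125,706 × 125%/10⌋ = $15,713. Book value $109,993.
Accumulated through year 8 = $320,105 − $109,993 = $210,112.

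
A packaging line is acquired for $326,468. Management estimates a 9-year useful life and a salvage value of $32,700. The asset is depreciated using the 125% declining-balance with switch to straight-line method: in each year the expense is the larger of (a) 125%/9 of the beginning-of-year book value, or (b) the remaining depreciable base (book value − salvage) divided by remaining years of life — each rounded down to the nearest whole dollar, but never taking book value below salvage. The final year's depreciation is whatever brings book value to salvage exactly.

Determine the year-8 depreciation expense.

$29,293

Depreciable base = $326,468 − $32,700 = $293,768.
Year 1: DB = ⌊$326,468 × 125%/9⌋ = $45,342; SL = ⌊$293,768/9⌋ = $32,640 → take DB $45,342. Book value $281,126.
Year 2: DB = ⌊$281,126 × 125%/9⌋ = $39,045; SL = ⌊$248,426/8⌋ = $31,053 → take DB $39,045. Book value $242,081.
Year 3: DB = ⌊$242,081 × 125%/9⌋ = $33,622; SL = ⌊$209,381/7⌋ = $29,911 → take DB $33,622. Book value $208,459.
Year 4: DB = ⌊$208,459 × 125%/9⌋ = $28,952; SL = ⌊$175,759/6⌋ = $29,293 → take SL $29,293. Book value $179,166.
Year 5: DB = ⌊$179,166 × 125%/9⌋ = $24,884; SL = ⌊$146,466/5⌋ = $29,293 → take SL $29,293. Book value $149,873.
Year 6: DB = ⌊$149,873 × 125%/9⌋ = $20,815; SL = ⌊$117,173/4⌋ = $29,293 → take SL $29,293. Book value $120,580.
Year 7: DB = ⌊$120,580 × 125%/9⌋ = $16,747; SL = ⌊$87,880/3⌋ = $29,293 → take SL $29,293. Book value $91,287.
Year 8: DB = ⌊$91,287 × 125%/9⌋ = $12,678; SL = ⌊$58,587/2⌋ = $29,293 → take SL $29,293. Book value $61,994.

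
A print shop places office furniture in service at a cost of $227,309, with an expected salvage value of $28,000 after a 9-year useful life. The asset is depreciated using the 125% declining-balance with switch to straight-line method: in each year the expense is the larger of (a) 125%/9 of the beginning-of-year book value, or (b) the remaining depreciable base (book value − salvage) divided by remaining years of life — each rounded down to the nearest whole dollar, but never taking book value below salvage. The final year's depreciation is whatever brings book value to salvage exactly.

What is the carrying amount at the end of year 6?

Depreciable base = $227,309 − $28,000 = $199,309.
Year 1: DB = ⌊$227,309 × 125%/9⌋ = $31,570; SL = ⌊$199,309/9⌋ = $22,145 → take DB $31,570. Book value $195,739.
Year 2: DB = ⌊$195,739 × 125%/9⌋ = $27,185; SL = ⌊$167,739/8⌋ = $20,967 → take DB $27,185. Book value $168,554.
Year 3: DB = ⌊$168,554 × 125%/9⌋ = $23,410; SL = ⌊$140,554/7⌋ = $20,079 → take DB $23,410. Book value $145,144.
Year 4: DB = ⌊$145,144 × 125%/9⌋ = $20,158; SL = ⌊$117,144/6⌋ = $19,524 → take DB $20,158. Book value $124,986.
Year 5: DB = ⌊$124,986 × 125%/9⌋ = $17,359; SL = ⌊$96,986/5⌋ = $19,397 → take SL $19,397. Book value $105,589.
Year 6: DB = ⌊$105,589 × 125%/9⌋ = $14,665; SL = ⌊$77,589/4⌋ = $19,397 → take SL $19,397. Book value $86,192.

$86,192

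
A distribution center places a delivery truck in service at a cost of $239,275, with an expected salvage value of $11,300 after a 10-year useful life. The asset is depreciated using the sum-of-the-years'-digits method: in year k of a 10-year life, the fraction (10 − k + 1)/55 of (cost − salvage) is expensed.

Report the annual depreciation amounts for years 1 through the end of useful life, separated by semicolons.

$41,450; $37,305; $33,160; $29,015; $24,870; $20,725; $16,580; $12,435; $8,290; $4,145

Depreciable base = $239,275 − $11,300 = $227,975.
Sum of the years' digits = 10+9+8+7+6+5+4+3+2+1 = 55.
Year 1: $227,975 × 10/55 = $41,450. Book value $197,825.
Year 2: $227,975 × 9/55 = $37,305. Book value $160,520.
Year 3: $227,975 × 8/55 = $33,160. Book value $127,360.
Year 4: $227,975 × 7/55 = $29,015. Book value $98,345.
Year 5: $227,975 × 6/55 = $24,870. Book value $73,475.
Year 6: $227,975 × 5/55 = $20,725. Book value $52,750.
Year 7: $227,975 × 4/55 = $16,580. Book value $36,170.
Year 8: $227,975 × 3/55 = $12,435. Book value $23,735.
Year 9: $227,975 × 2/55 = $8,290. Book value $15,445.
Year 10: $227,975 × 1/55 = $4,145. Book value $11,300.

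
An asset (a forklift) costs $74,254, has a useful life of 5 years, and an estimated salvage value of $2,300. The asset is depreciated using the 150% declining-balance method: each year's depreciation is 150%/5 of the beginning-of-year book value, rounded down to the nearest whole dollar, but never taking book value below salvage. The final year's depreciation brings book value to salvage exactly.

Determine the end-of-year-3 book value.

Depreciable base = $74,254 − $2,300 = $71,954.
Year 1: ⌊$74,254 × 150%/5⌋ = $22,276. Book value $51,978.
Year 2: ⌊$51,978 × 150%/5⌋ = $15,593. Book value $36,385.
Year 3: ⌊$36,385 × 150%/5⌋ = $10,915. Book value $25,470.

$25,470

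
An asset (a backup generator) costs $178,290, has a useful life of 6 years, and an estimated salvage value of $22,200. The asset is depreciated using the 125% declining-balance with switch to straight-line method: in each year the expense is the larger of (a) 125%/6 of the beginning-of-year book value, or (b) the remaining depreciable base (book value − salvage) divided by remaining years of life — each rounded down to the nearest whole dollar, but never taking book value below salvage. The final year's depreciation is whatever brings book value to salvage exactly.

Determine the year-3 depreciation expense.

$23,279

Depreciable base = $178,290 − $22,200 = $156,090.
Year 1: DB = ⌊$178,290 × 125%/6⌋ = $37,143; SL = ⌊$156,090/6⌋ = $26,015 → take DB $37,143. Book value $141,147.
Year 2: DB = ⌊$141,147 × 125%/6⌋ = $29,405; SL = ⌊$118,947/5⌋ = $23,789 → take DB $29,405. Book value $111,742.
Year 3: DB = ⌊$111,742 × 125%/6⌋ = $23,279; SL = ⌊$89,542/4⌋ = $22,385 → take DB $23,279. Book value $88,463.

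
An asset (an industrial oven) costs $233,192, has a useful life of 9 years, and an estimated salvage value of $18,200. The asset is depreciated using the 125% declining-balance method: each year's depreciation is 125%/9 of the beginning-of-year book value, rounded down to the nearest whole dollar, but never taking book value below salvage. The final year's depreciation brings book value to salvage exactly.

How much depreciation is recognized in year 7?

$13,205

Depreciable base = $233,192 − $18,200 = $214,992.
Year 1: ⌊$233,192 × 125%/9⌋ = $32,387. Book value $200,805.
Year 2: ⌊$200,805 × 125%/9⌋ = $27,889. Book value $172,916.
Year 3: ⌊$172,916 × 125%/9⌋ = $24,016. Book value $148,900.
Year 4: ⌊$148,900 × 125%/9⌋ = $20,680. Book value $128,220.
Year 5: ⌊$128,220 × 125%/9⌋ = $17,808. Book value $110,412.
Year 6: ⌊$110,412 × 125%/9⌋ = $15,335. Book value $95,077.
Year 7: ⌊$95,077 × 125%/9⌋ = $13,205. Book value $81,872.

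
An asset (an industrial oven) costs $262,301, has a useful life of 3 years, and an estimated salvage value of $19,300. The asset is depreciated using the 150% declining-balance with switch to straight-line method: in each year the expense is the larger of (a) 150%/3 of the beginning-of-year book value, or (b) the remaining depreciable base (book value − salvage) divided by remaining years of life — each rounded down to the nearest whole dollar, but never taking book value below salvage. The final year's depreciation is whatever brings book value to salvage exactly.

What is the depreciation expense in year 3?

Depreciable base = $262,301 − $19,300 = $243,001.
Year 1: DB = ⌊$262,301 × 150%/3⌋ = $131,150; SL = ⌊$243,001/3⌋ = $81,000 → take DB $131,150. Book value $131,151.
Year 2: DB = ⌊$131,151 × 150%/3⌋ = $65,575; SL = ⌊$111,851/2⌋ = $55,925 → take DB $65,575. Book value $65,576.
Year 3 (final): $65,576 − $19,300 = $46,276. Book value $19,300.

$46,276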